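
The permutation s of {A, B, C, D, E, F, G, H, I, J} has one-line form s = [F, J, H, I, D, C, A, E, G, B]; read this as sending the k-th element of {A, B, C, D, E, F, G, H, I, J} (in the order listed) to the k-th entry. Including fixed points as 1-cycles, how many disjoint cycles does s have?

The cycle decomposition is (A, F, C, H, E, D, I, G)(B, J), which has 2 cycles (counting 1-cycles).

2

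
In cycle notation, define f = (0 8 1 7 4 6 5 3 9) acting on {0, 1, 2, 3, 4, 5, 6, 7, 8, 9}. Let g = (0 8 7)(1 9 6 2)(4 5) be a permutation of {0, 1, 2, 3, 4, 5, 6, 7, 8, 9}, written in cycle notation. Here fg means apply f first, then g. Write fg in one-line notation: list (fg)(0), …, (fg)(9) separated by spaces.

7 0 1 6 2 3 4 5 9 8

For each element, apply f then g: 0 → 8 → 7; 1 → 7 → 0; 2 → 2 → 1; 3 → 9 → 6; 4 → 6 → 2; 5 → 3 → 3; 6 → 5 → 4; 7 → 4 → 5; 8 → 1 → 9; 9 → 0 → 8.
So fg in one-line form is 7 0 1 6 2 3 4 5 9 8.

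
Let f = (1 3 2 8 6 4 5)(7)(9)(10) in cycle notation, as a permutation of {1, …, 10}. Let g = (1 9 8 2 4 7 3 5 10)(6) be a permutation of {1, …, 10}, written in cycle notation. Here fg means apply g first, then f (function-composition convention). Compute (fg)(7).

g(7) = 3, then f(3) = 2; composing gives (fg)(7) = 2.

2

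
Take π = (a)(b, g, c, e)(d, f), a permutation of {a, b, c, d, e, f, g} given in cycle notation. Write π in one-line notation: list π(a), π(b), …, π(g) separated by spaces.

a g e f b d c

Image by image: a↦a, b↦g, c↦e, d↦f, e↦b, f↦d, g↦c.
Listing these in domain order gives a g e f b d c.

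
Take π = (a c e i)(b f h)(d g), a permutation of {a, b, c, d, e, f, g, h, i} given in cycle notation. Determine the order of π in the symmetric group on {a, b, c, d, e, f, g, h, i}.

12

The cycle type of π is (4, 3, 2).
Since disjoint cycles commute, ord(π) = lcm(4, 3, 2) = 12.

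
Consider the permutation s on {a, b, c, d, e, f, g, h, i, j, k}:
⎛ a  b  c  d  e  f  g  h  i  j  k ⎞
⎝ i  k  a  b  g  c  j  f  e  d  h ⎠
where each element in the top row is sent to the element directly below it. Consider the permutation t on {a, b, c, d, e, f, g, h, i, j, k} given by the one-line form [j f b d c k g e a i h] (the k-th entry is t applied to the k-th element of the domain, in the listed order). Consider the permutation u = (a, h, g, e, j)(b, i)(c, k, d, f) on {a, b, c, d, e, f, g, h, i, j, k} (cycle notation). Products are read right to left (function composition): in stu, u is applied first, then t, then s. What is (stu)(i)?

c

Apply the permutations in order: u(i) = b, then t(b) = f, then s(f) = c. So (stu)(i) = c.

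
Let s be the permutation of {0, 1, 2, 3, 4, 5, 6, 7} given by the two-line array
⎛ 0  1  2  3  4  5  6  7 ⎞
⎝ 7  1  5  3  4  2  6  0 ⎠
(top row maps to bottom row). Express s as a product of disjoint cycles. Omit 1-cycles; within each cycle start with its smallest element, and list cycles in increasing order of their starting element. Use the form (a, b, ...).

(0, 7)(2, 5)

Iterating s from 0 gives 0 → 7 → 0; that is the 2-cycle (0, 7).
Continuing from each remaining unvisited element yields (0, 7)(2, 5).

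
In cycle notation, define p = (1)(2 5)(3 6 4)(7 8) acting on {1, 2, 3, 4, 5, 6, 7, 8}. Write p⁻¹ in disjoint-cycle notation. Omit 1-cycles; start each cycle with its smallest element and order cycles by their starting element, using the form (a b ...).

(2 5)(3 4 6)(7 8)

The inverse reverses each cycle.
After reversing and putting each cycle's least element first, p⁻¹ = (2 5)(3 4 6)(7 8).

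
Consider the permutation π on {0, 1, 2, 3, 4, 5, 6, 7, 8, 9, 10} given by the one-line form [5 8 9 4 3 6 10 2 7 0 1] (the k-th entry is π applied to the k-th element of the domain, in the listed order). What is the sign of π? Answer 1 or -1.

In disjoint-cycle form the cycle lengths are 9, 2.
A cycle of length ℓ contributes ℓ−1 transpositions, so π is a product of 8 + 1 = 9 transpositions — odd.

-1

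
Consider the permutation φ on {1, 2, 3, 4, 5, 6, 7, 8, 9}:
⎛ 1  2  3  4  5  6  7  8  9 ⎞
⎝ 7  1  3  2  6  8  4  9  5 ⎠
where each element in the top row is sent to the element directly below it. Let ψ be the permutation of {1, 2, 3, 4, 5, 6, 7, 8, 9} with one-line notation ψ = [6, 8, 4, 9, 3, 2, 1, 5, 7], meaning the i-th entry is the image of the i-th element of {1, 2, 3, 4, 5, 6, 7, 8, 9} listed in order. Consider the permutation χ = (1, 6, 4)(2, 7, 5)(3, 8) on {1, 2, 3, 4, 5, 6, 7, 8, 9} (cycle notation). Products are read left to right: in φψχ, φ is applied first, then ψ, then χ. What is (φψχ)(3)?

1

(φψχ)(3) = χ(ψ(φ(3))). φ(3) = 3, then ψ(3) = 4, then χ(4) = 1, so the result is 1.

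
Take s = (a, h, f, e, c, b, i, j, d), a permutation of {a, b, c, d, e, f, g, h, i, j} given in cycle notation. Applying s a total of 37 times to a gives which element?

h

a lies in the 9-cycle (a, h, f, e, c, b, i, j, d).
Powers repeat with period 9 on this cycle, and 37 mod 9 = 1, so s^37(a) = s^1(a).
Advancing 1 step from a: a → h.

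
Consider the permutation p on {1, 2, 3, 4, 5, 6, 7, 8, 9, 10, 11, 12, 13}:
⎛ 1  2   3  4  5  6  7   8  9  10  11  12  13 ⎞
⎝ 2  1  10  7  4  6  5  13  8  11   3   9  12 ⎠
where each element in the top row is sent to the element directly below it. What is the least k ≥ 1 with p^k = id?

12

The disjoint-cycle form of p has cycle lengths 4, 3, 3, 2, 1.
The order is lcm(4, 3, 3, 2) = 12.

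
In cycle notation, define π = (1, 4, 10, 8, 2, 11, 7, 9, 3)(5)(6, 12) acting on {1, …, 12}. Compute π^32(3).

2

3 lies in the 9-cycle (1, 4, 10, 8, 2, 11, 7, 9, 3).
On a 9-cycle, π^9 is the identity, so π^32 = π^5 there (32 ≡ 5 mod 9).
Advancing 5 steps from 3: 3 → 1 → 4 → 10 → 8 → 2.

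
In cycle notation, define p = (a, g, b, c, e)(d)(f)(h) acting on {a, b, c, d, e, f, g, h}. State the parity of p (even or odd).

even

The cycle lengths are 5, 1, 1, 1.
A cycle of length ℓ contributes ℓ−1 transpositions, so p is a product of 4 transpositions — even.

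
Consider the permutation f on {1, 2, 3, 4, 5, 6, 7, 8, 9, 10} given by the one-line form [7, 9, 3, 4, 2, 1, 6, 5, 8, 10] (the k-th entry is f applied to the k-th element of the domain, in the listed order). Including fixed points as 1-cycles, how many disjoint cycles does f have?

5

The cycle decomposition is (1 7 6)(2 9 8 5)(3)(4)(10), which has 5 cycles (counting 1-cycles).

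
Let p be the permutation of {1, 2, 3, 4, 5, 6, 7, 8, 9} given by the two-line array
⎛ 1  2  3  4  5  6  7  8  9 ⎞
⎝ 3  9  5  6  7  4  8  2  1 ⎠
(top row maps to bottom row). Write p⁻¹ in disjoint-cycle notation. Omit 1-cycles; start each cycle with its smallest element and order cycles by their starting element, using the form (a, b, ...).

First write p in disjoint cycles: (1, 3, 5, 7, 8, 2, 9)(4, 6).
Reversing each cycle (and rotating so the smallest element leads) gives p⁻¹ = (1, 9, 2, 8, 7, 5, 3)(4, 6).

(1, 9, 2, 8, 7, 5, 3)(4, 6)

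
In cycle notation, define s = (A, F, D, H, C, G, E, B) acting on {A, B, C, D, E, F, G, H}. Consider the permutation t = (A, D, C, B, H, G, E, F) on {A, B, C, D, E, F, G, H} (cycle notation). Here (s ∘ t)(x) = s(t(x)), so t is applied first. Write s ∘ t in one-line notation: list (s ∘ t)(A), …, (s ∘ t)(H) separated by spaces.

Chase each element through t then s: A → D → H; B → H → C; C → B → A; D → C → G; E → F → D; F → A → F; G → E → B; H → G → E.
So s ∘ t in one-line form is H C A G D F B E.

H C A G D F B E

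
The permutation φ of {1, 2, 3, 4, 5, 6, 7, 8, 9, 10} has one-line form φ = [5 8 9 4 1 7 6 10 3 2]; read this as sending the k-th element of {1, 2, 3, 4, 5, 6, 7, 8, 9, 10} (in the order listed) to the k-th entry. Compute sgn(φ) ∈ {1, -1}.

In disjoint-cycle form the cycle lengths are 3, 2, 2, 2, 1.
A cycle of length ℓ contributes ℓ−1 transpositions, so φ is a product of 2 + 1 + 1 + 1 = 5 transpositions — odd.

-1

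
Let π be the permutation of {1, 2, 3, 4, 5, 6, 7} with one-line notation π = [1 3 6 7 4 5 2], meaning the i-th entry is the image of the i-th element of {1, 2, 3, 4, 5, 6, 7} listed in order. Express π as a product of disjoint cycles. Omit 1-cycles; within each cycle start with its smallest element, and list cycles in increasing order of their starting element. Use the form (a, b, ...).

Start at 2 and follow images: 2 → 3 → 6 → 5 → 4 → 7 → 2, giving the cycle (2, 3, 6, 5, 4, 7).
Repeating from the next unused element and collecting all non-trivial cycles gives (2, 3, 6, 5, 4, 7).

(2, 3, 6, 5, 4, 7)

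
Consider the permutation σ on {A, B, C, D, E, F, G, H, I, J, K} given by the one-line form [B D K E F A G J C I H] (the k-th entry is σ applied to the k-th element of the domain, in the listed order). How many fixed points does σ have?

The fixed points (elements with σ(x) = x) are {G}, so there is 1.

1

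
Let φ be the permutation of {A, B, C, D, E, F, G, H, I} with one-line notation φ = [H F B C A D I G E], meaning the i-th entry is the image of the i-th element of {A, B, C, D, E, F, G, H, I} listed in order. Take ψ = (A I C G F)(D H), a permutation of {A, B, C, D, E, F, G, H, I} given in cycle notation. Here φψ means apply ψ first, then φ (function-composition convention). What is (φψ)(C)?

First apply ψ: ψ(C) = G, then φ(G) = I. Thus (φψ)(C) = I.

I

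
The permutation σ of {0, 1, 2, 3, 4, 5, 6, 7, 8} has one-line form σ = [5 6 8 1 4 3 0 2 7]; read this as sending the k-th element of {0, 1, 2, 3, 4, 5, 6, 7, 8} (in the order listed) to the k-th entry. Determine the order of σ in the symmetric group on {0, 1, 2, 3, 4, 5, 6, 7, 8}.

15

Decomposing into disjoint cycles gives cycle lengths 5, 3, 1.
Since disjoint cycles commute, ord(σ) = lcm(5, 3) = 15.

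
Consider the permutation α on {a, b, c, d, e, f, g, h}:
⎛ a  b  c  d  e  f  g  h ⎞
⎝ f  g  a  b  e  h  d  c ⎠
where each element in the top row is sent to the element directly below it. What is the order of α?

12

Decomposing into disjoint cycles gives cycle lengths 4, 3, 1.
The order of α is the least common multiple of its cycle lengths: lcm(4, 3) = 12.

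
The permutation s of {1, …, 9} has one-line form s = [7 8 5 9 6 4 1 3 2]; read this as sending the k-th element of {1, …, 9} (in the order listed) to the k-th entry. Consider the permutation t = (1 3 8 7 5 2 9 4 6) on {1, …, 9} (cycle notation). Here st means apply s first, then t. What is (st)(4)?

s(4) = 9, then t(9) = 4; composing gives (st)(4) = 4.

4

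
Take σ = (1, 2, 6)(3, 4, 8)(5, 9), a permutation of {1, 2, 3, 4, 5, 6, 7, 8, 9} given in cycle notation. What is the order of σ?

The disjoint cycles have lengths 3, 3, 2, 1.
The order of σ is the least common multiple of its cycle lengths: lcm(3, 3, 2) = 6.

6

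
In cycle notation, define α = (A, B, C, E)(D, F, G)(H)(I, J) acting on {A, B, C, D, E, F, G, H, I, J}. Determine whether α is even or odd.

even

The cycle lengths are 4, 3, 2, 1.
A cycle of length ℓ contributes ℓ−1 transpositions, so α is a product of 3 + 2 + 1 = 6 transpositions — even.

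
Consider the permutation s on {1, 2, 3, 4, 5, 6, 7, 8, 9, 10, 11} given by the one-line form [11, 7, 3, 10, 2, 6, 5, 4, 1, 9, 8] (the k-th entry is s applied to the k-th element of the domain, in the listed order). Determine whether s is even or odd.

odd

In disjoint-cycle form the cycle lengths are 6, 3, 1, 1.
A cycle of length ℓ contributes ℓ−1 transpositions, so s is a product of 5 + 2 = 7 transpositions — odd.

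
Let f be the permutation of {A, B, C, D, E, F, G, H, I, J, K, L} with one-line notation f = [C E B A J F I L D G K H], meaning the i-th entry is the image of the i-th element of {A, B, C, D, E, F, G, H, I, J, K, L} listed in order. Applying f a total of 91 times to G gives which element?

A

Tracing G → I → … returns to G after 8 steps, so G lies in an 8-cycle (A C B E J G I D).
Powers repeat with period 8 on this cycle, and 91 mod 8 = 3, so f^91(G) = f^3(G).
Stepping 3 places around the cycle: G → I → D → A.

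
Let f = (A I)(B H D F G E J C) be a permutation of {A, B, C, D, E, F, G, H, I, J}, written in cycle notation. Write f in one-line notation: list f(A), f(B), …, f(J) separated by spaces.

Reading each image from the cycles: A→I, B→H, C→B, D→F, E→J, F→G, G→E, H→D, I→A, J→C.
So the one-line form is I H B F J G E D A C.

I H B F J G E D A C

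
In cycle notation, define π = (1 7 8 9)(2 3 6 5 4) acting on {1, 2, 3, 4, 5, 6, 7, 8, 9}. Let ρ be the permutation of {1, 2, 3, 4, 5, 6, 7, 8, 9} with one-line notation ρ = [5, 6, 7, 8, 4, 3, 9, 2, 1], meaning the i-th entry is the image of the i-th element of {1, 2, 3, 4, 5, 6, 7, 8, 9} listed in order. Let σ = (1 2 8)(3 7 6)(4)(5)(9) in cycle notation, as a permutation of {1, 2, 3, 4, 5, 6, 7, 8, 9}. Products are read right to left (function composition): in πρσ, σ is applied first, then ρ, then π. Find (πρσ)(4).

9

Apply the permutations in order: σ(4) = 4, then ρ(4) = 8, then π(8) = 9. So (πρσ)(4) = 9.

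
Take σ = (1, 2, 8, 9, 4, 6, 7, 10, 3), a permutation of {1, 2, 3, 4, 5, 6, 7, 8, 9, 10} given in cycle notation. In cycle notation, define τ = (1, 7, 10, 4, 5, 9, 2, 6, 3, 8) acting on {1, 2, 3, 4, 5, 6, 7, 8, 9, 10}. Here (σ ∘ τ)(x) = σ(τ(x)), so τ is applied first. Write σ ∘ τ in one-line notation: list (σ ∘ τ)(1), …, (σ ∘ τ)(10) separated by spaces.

Chase each element through τ then σ: 1 → 7 → 10; 2 → 6 → 7; 3 → 8 → 9; 4 → 5 → 5; 5 → 9 → 4; 6 → 3 → 1; 7 → 10 → 3; 8 → 1 → 2; 9 → 2 → 8; 10 → 4 → 6.
Collecting the images, σ ∘ τ = [10 7 9 5 4 1 3 2 8 6].

10 7 9 5 4 1 3 2 8 6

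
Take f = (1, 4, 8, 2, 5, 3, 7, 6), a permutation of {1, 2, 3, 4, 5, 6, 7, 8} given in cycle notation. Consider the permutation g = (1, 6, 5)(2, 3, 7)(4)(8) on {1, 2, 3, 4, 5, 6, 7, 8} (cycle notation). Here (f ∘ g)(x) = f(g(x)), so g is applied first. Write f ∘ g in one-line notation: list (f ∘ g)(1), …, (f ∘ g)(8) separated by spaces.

1 7 6 8 4 3 5 2

(f ∘ g)(x) = f(g(x)). Computing each image: f(g(1)) = f(6) = 1, f(g(2)) = f(3) = 7, f(g(3)) = f(7) = 6, f(g(4)) = f(4) = 8, f(g(5)) = f(1) = 4, f(g(6)) = f(5) = 3, f(g(7)) = f(2) = 5, f(g(8)) = f(8) = 2.
Hence f ∘ g = [1 7 6 8 4 3 5 2].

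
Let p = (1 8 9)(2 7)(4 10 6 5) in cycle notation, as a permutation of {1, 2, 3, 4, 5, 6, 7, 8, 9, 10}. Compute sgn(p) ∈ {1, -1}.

1

The cycle lengths are 4, 3, 2, 1.
A cycle is odd iff its length is even; p has 2 even-length cycles, so sgn(p) = (−1)^2 and p is even.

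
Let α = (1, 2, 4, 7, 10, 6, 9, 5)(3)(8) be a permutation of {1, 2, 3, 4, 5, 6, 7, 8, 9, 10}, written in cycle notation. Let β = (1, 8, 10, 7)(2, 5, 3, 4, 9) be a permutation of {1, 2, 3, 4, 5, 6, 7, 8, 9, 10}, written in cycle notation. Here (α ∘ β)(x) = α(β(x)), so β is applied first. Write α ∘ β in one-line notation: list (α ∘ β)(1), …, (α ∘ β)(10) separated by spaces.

For each element, apply β then α: 1 → 8 → 8; 2 → 5 → 1; 3 → 4 → 7; 4 → 9 → 5; 5 → 3 → 3; 6 → 6 → 9; 7 → 1 → 2; 8 → 10 → 6; 9 → 2 → 4; 10 → 7 → 10.
Collecting the images, α ∘ β = [8 1 7 5 3 9 2 6 4 10].

8 1 7 5 3 9 2 6 4 10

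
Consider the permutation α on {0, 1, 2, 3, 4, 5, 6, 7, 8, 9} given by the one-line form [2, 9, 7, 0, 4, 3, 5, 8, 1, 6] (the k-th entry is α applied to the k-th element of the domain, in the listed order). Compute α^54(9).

9

Tracing 9 → 6 → … returns to 9 after 9 steps, so 9 lies in a 9-cycle (0 2 7 8 1 9 6 5 3).
On a 9-cycle, α^9 is the identity, so α^54 = α^0 there (54 ≡ 0 mod 9).
So α^54(9) = 9.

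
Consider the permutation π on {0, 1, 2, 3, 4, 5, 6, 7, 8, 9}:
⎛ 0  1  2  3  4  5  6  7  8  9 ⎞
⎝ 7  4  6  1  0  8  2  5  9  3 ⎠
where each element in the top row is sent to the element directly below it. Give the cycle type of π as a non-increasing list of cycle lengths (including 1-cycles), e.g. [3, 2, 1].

[8, 2]

The disjoint cycles are (0, 7, 5, 8, 9, 3, 1, 4)(2, 6), with lengths 8, 2 in non-increasing order.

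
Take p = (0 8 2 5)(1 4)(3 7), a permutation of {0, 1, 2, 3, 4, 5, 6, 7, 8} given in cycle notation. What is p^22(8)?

8 lies in the 4-cycle (0 8 2 5).
Since the cycle has length 4, p^22 acts on it the same as p^2 (22 mod 4 = 2).
Stepping 2 places around the cycle: 8 → 2 → 5.

5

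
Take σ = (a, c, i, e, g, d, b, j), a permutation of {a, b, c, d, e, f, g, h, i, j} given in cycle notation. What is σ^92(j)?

j lies in the 8-cycle (a, c, i, e, g, d, b, j).
Powers repeat with period 8 on this cycle, and 92 mod 8 = 4, so σ^92(j) = σ^4(j).
Stepping 4 places around the cycle: j → a → c → i → e.

e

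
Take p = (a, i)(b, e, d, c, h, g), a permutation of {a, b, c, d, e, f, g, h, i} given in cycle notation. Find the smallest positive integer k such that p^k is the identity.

The disjoint cycles have lengths 6, 2, 1.
The order of p is the least common multiple of its cycle lengths: lcm(6, 2) = 6.

6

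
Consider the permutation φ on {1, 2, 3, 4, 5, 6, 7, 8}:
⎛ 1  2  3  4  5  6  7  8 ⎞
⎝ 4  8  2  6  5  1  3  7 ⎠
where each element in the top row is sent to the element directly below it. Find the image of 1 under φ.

The entry below 1 in the array is 4, so φ(1) = 4.

4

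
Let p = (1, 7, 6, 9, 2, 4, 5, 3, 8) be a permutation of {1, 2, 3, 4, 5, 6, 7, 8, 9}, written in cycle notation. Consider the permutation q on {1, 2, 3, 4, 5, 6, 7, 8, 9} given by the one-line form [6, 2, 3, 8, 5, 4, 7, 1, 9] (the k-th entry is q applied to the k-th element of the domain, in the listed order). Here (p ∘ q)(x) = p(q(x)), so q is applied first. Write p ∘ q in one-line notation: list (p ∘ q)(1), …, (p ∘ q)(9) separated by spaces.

9 4 8 1 3 5 6 7 2

(p ∘ q)(x) = p(q(x)). Computing each image: p(q(1)) = p(6) = 9, p(q(2)) = p(2) = 4, p(q(3)) = p(3) = 8, p(q(4)) = p(8) = 1, p(q(5)) = p(5) = 3, p(q(6)) = p(4) = 5, p(q(7)) = p(7) = 6, p(q(8)) = p(1) = 7, p(q(9)) = p(9) = 2.
Hence p ∘ q = [9 4 8 1 3 5 6 7 2].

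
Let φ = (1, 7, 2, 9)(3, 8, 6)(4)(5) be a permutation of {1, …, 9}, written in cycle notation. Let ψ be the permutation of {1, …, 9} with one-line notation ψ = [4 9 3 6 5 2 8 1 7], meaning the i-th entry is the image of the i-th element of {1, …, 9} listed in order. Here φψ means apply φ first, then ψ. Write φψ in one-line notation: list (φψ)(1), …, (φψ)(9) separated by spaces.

8 7 1 6 5 3 9 2 4

(φψ)(x) = ψ(φ(x)). Computing each image: ψ(φ(1)) = ψ(7) = 8, ψ(φ(2)) = ψ(9) = 7, ψ(φ(3)) = ψ(8) = 1, ψ(φ(4)) = ψ(4) = 6, ψ(φ(5)) = ψ(5) = 5, ψ(φ(6)) = ψ(3) = 3, ψ(φ(7)) = ψ(2) = 9, ψ(φ(8)) = ψ(6) = 2, ψ(φ(9)) = ψ(1) = 4.
Hence φψ = [8 7 1 6 5 3 9 2 4].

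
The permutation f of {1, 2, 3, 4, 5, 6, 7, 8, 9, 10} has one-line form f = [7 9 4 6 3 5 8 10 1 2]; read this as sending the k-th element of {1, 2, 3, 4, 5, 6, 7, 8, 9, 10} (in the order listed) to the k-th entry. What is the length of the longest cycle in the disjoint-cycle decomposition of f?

6

Decomposing into disjoint cycles gives (1 7 8 10 2 9)(3 4 6 5); the longest has length 6.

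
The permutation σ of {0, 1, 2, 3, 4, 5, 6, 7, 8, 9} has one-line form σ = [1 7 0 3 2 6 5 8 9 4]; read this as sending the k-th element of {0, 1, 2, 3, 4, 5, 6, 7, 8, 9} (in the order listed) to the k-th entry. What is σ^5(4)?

8

Tracing 4 → 2 → … returns to 4 after 7 steps, so 4 lies in a 7-cycle (0, 1, 7, 8, 9, 4, 2).
Advancing 5 steps from 4: 4 → 2 → 0 → 1 → 7 → 8.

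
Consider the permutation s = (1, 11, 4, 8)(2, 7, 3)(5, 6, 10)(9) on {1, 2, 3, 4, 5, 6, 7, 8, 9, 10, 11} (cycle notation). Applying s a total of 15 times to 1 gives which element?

1 lies in the 4-cycle (1, 11, 4, 8).
Powers repeat with period 4 on this cycle, and 15 mod 4 = 3, so s^15(1) = s^3(1).
Advancing 3 steps from 1: 1 → 11 → 4 → 8.

8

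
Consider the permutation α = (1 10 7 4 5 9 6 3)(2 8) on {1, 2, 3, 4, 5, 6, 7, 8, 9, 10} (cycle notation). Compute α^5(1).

1 lies in the 8-cycle (1 10 7 4 5 9 6 3).
Stepping 5 places around the cycle: 1 → 10 → 7 → 4 → 5 → 9.

9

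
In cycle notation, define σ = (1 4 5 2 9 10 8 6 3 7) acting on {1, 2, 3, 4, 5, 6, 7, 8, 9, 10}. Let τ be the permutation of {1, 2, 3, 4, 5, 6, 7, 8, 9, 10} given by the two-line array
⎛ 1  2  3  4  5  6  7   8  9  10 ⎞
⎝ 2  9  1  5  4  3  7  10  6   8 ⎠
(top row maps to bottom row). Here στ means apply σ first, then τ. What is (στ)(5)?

σ(5) = 2, then τ(2) = 9; composing gives (στ)(5) = 9.

9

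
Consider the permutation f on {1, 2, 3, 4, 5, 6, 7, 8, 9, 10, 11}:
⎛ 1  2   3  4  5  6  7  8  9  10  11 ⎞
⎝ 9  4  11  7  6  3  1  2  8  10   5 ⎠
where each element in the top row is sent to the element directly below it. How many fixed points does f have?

1

The fixed points (elements with f(x) = x) are {10}, so there is 1.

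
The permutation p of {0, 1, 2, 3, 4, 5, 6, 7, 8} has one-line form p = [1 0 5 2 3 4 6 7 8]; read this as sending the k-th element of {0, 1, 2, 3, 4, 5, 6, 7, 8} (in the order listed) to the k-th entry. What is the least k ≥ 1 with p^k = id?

4

The disjoint-cycle form of p has cycle lengths 4, 2, 1, 1, 1.
Since disjoint cycles commute, ord(p) = lcm(4, 2) = 4.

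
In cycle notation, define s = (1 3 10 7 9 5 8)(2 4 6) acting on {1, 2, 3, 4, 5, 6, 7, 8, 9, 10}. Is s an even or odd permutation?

The cycle lengths are 7, 3.
A cycle of length ℓ contributes ℓ−1 transpositions, so s is a product of 6 + 2 = 8 transpositions — even.

even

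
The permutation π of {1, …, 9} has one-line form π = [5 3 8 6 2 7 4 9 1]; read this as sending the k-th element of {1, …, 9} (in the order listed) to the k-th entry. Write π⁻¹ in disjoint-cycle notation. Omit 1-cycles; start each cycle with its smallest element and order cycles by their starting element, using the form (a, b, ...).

The cycle decomposition of π is (1, 5, 2, 3, 8, 9)(4, 6, 7).
Reversing each cycle (and rotating so the smallest element leads) gives π⁻¹ = (1, 9, 8, 3, 2, 5)(4, 7, 6).

(1, 9, 8, 3, 2, 5)(4, 7, 6)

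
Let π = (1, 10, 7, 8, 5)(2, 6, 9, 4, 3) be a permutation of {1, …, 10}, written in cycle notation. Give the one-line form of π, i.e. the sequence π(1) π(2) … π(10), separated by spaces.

Image by image: 1↦10, 2↦6, 3↦2, 4↦3, 5↦1, 6↦9, 7↦8, 8↦5, 9↦4, 10↦7.
So the one-line form is 10 6 2 3 1 9 8 5 4 7.

10 6 2 3 1 9 8 5 4 7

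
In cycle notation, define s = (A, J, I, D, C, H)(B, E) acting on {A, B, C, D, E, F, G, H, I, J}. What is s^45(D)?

D lies in the 6-cycle (A, J, I, D, C, H).
On a 6-cycle, s^6 is the identity, so s^45 = s^3 there (45 ≡ 3 mod 6).
Advancing 3 steps from D: D → C → H → A.

A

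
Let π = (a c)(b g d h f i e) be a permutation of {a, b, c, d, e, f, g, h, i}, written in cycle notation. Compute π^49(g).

g lies in the 7-cycle (b g d h f i e).
Since the cycle has length 7, π^49 acts on it the same as π^0 (49 mod 7 = 0).
So π^49(g) = g.

g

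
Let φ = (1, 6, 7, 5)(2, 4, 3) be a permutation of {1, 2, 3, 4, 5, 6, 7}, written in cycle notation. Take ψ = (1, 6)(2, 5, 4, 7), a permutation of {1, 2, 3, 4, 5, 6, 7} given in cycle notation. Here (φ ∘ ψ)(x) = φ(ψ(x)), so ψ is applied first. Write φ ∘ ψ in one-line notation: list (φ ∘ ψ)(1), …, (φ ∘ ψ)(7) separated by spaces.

7 1 2 5 3 6 4

Chase each element through ψ then φ: 1 → 6 → 7; 2 → 5 → 1; 3 → 3 → 2; 4 → 7 → 5; 5 → 4 → 3; 6 → 1 → 6; 7 → 2 → 4.
So φ ∘ ψ in one-line form is 7 1 2 5 3 6 4.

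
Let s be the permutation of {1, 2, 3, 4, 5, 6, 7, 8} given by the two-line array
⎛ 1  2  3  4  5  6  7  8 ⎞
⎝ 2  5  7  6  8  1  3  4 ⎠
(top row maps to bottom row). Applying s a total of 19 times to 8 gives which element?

4

Tracing 8 → 4 → … returns to 8 after 6 steps, so 8 lies in a 6-cycle (1, 2, 5, 8, 4, 6).
Powers repeat with period 6 on this cycle, and 19 mod 6 = 1, so s^19(8) = s^1(8).
Stepping 1 place around the cycle: 8 → 4.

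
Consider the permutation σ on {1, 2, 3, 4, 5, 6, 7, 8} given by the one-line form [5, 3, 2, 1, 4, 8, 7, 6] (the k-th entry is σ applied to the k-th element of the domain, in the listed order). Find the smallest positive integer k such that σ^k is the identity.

6

Writing σ as disjoint cycles, the cycle lengths are 3, 2, 2, 1.
Since disjoint cycles commute, ord(σ) = lcm(3, 2, 2) = 6.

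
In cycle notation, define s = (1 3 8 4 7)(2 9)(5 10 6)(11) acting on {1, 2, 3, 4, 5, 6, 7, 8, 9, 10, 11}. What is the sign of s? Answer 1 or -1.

The cycle lengths are 5, 3, 2, 1.
A cycle of length ℓ contributes ℓ−1 transpositions, so s is a product of 4 + 2 + 1 = 7 transpositions — odd.

-1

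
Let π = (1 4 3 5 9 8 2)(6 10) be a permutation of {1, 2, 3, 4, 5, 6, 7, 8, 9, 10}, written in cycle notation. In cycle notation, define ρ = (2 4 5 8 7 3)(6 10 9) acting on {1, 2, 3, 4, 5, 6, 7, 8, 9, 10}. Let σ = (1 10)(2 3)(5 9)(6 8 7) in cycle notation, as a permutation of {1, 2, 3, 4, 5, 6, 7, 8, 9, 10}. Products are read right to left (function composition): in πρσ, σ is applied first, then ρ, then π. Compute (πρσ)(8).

(πρσ)(8) = π(ρ(σ(8))). σ(8) = 7, then ρ(7) = 3, then π(3) = 5, so the result is 5.

5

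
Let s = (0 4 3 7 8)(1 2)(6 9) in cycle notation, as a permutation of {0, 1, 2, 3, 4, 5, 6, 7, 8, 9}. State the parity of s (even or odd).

The cycle lengths are 5, 2, 2, 1.
A cycle of length ℓ contributes ℓ−1 transpositions, so s is a product of 4 + 1 + 1 = 6 transpositions — even.

even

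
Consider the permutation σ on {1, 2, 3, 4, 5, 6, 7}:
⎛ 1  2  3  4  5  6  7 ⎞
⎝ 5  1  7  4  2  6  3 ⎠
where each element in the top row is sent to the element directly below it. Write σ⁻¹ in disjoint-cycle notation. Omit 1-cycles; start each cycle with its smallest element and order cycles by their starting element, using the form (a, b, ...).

The cycle decomposition of σ is (1, 5, 2)(3, 7).
The inverse reverses every cycle; in canonical form, σ⁻¹ = (1, 2, 5)(3, 7).

(1, 2, 5)(3, 7)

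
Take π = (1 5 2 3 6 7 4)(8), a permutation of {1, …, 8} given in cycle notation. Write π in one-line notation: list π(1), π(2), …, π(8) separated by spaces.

5 3 6 1 2 7 4 8

Image by image: 1→5, 2→3, 3→6, 4→1, 5→2, 6→7, 7→4, 8→8.
Listing these in domain order gives 5 3 6 1 2 7 4 8.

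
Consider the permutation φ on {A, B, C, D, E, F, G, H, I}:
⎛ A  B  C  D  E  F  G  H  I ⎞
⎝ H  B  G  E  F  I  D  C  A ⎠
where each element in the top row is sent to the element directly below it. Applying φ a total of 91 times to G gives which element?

F

Tracing G → D → … returns to G after 8 steps, so G lies in an 8-cycle (A H C G D E F I).
Powers repeat with period 8 on this cycle, and 91 mod 8 = 3, so φ^91(G) = φ^3(G).
Stepping 3 places around the cycle: G → D → E → F.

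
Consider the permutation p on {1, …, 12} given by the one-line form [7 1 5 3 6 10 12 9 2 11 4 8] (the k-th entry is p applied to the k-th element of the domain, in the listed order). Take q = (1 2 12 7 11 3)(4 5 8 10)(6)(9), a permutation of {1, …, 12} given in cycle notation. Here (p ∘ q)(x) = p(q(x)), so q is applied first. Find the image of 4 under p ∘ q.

6

(p ∘ q)(4) = p(q(4)). q(4) = 5, then p(5) = 6. So (p ∘ q)(4) = 6.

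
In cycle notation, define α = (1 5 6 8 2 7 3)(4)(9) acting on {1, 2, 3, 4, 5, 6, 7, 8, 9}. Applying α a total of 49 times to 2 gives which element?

2

2 lies in the 7-cycle (1 5 6 8 2 7 3).
Powers repeat with period 7 on this cycle, and 49 mod 7 = 0, so α^49(2) = α^0(2).
So α^49(2) = 2.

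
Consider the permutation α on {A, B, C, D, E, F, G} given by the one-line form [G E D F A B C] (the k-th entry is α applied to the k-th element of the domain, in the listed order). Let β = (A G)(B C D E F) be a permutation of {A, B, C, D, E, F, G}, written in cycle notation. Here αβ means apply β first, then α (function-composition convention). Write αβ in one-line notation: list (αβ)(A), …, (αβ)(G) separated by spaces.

Chase each element through β then α: A → G → C; B → C → D; C → D → F; D → E → A; E → F → B; F → B → E; G → A → G.
So αβ in one-line form is C D F A B E G.

C D F A B E G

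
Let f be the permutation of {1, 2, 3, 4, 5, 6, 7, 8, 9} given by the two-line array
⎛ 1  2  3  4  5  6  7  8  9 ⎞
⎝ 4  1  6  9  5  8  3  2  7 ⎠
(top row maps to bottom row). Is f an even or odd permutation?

In disjoint-cycle form the cycle lengths are 8, 1.
A cycle is odd iff its length is even; f has 1 even-length cycle, so sgn(f) = (−1)^1 and f is odd.

odd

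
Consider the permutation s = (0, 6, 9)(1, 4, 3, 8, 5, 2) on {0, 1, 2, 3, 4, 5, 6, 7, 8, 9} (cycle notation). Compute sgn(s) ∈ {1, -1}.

The cycle lengths are 6, 3, 1.
A cycle is odd iff its length is even; s has 1 even-length cycle, so sgn(s) = (−1)^1 and s is odd.

-1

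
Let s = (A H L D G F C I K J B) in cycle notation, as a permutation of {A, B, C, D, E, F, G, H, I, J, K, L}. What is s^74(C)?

C lies in the 11-cycle (A H L D G F C I K J B).
Powers repeat with period 11 on this cycle, and 74 mod 11 = 8, so s^74(C) = s^8(C).
Stepping 8 places around the cycle: C → I → K → J → B → A → H → L → D.

D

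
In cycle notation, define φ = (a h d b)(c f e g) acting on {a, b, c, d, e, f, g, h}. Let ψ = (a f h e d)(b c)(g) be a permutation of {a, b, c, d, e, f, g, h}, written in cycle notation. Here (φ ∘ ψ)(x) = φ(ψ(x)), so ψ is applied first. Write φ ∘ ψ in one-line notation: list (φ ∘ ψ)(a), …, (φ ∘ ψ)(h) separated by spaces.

e f a h b d c g

(φ ∘ ψ)(x) = φ(ψ(x)). Computing each image: φ(ψ(a)) = φ(f) = e, φ(ψ(b)) = φ(c) = f, φ(ψ(c)) = φ(b) = a, φ(ψ(d)) = φ(a) = h, φ(ψ(e)) = φ(d) = b, φ(ψ(f)) = φ(h) = d, φ(ψ(g)) = φ(g) = c, φ(ψ(h)) = φ(e) = g.
Hence φ ∘ ψ = [e f a h b d c g].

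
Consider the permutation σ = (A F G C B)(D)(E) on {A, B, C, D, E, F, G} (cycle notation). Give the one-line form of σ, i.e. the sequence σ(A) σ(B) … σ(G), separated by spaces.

F A B D E G C

Image by image: A↦F, B↦A, C↦B, D↦D, E↦E, F↦G, G↦C.
Listing these in domain order gives F A B D E G C.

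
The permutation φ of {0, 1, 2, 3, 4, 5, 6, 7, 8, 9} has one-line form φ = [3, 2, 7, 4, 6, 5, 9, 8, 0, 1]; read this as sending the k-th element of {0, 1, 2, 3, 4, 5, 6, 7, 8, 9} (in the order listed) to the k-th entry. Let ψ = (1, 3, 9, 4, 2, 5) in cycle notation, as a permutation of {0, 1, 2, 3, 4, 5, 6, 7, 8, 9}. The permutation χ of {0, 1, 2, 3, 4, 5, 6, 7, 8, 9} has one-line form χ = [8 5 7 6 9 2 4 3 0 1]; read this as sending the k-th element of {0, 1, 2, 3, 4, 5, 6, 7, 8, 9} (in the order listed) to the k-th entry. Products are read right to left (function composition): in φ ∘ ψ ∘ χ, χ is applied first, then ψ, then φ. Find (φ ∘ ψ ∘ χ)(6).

(φ ∘ ψ ∘ χ)(6) = φ(ψ(χ(6))). χ(6) = 4, then ψ(4) = 2, then φ(2) = 7, so the result is 7.

7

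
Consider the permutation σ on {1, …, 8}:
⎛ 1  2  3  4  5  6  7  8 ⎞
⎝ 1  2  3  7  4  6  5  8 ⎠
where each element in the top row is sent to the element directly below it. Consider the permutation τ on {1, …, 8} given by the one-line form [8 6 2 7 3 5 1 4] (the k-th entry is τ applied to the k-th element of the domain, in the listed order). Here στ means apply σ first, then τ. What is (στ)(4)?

σ(4) = 7, then τ(7) = 1; composing gives (στ)(4) = 1.

1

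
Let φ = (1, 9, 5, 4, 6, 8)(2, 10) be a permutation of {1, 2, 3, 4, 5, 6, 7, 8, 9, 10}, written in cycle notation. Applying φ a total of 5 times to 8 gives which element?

6

8 lies in the 6-cycle (1, 9, 5, 4, 6, 8).
Advancing 5 steps from 8: 8 → 1 → 9 → 5 → 4 → 6.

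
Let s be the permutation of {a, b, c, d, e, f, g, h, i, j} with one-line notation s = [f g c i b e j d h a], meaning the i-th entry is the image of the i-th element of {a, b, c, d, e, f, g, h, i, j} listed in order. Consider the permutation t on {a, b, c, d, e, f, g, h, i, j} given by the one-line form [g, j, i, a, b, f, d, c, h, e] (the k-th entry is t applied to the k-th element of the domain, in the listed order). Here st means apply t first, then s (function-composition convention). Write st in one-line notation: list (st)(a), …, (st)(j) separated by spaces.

j a h f g e i c d b

For each element, apply t then s: a → g → j; b → j → a; c → i → h; d → a → f; e → b → g; f → f → e; g → d → i; h → c → c; i → h → d; j → e → b.
So st in one-line form is j a h f g e i c d b.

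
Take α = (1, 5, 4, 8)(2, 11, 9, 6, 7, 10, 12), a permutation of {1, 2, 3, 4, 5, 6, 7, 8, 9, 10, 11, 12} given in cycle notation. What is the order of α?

The disjoint cycles have lengths 7, 4, 1.
The order of α is the least common multiple of its cycle lengths: lcm(7, 4) = 28.

28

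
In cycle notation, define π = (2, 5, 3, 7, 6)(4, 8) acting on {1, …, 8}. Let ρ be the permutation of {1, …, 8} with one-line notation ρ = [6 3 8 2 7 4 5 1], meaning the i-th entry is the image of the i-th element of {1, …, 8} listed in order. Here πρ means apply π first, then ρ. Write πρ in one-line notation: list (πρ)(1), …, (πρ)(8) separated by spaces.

6 7 5 1 8 3 4 2

For each element, apply π then ρ: 1 → 1 → 6; 2 → 5 → 7; 3 → 7 → 5; 4 → 8 → 1; 5 → 3 → 8; 6 → 2 → 3; 7 → 6 → 4; 8 → 4 → 2.
So πρ in one-line form is 6 7 5 1 8 3 4 2.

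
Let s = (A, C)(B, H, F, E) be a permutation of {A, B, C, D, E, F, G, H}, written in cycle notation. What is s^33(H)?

F

H lies in the 4-cycle (B, H, F, E).
On a 4-cycle, s^4 is the identity, so s^33 = s^1 there (33 ≡ 1 mod 4).
Advancing 1 step from H: H → F.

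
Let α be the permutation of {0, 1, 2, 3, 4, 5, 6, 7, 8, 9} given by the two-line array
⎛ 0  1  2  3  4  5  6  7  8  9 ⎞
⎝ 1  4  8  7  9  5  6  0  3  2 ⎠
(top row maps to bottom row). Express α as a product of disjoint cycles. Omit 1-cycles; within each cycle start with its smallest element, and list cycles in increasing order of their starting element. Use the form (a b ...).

Start at 0 and follow images: 0 → 1 → 4 → 9 → 2 → 8 → 3 → 7 → 0, giving the cycle (0 1 4 9 2 8 3 7).
Repeating from the next unused element and collecting all non-trivial cycles gives (0 1 4 9 2 8 3 7).

(0 1 4 9 2 8 3 7)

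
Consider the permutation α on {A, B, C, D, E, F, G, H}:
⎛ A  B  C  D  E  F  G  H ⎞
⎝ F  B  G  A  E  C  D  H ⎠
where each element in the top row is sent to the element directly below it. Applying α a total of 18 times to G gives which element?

F

Tracing G → D → … returns to G after 5 steps, so G lies in a 5-cycle (A, F, C, G, D).
Powers repeat with period 5 on this cycle, and 18 mod 5 = 3, so α^18(G) = α^3(G).
Stepping 3 places around the cycle: G → D → A → F.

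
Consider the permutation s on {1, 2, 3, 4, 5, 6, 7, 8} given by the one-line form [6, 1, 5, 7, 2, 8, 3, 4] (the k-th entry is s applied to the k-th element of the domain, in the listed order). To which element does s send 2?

1

2 is element number 2 of the domain, and entry number 2 of the one-line form is 1, so s(2) = 1.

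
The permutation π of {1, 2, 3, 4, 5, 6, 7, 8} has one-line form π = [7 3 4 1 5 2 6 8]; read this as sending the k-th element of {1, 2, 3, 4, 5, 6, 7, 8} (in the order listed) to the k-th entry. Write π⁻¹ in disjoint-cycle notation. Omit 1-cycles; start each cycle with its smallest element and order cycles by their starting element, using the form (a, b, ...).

(1, 4, 3, 2, 6, 7)

The cycle decomposition of π is (1, 7, 6, 2, 3, 4).
Reversing each cycle (and rotating so the smallest element leads) gives π⁻¹ = (1, 4, 3, 2, 6, 7).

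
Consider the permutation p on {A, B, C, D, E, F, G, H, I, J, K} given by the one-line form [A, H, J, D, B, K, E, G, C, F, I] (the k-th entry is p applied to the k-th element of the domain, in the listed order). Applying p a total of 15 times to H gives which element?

B

Tracing H → G → … returns to H after 4 steps, so H lies in a 4-cycle (B, H, G, E).
On a 4-cycle, p^4 is the identity, so p^15 = p^3 there (15 ≡ 3 mod 4).
Stepping 3 places around the cycle: H → G → E → B.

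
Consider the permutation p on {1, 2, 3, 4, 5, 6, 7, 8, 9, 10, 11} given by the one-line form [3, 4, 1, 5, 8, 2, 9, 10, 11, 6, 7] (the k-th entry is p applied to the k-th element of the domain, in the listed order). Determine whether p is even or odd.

In disjoint-cycle form the cycle lengths are 6, 3, 2.
A cycle of length ℓ contributes ℓ−1 transpositions, so p is a product of 5 + 2 + 1 = 8 transpositions — even.

even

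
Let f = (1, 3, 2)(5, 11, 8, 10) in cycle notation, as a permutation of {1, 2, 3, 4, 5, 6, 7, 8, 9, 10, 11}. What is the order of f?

The disjoint cycles have lengths 4, 3, 1, 1, 1, 1.
The order of f is the least common multiple of its cycle lengths: lcm(4, 3) = 12.

12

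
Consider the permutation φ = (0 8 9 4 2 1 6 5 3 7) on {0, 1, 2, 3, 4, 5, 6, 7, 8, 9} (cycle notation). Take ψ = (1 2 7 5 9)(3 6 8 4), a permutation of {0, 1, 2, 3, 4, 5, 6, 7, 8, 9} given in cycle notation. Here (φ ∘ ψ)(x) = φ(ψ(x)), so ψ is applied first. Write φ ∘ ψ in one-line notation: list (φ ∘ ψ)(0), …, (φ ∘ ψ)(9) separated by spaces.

8 1 0 5 7 4 9 3 2 6

Chase each element through ψ then φ: 0 → 0 → 8; 1 → 2 → 1; 2 → 7 → 0; 3 → 6 → 5; 4 → 3 → 7; 5 → 9 → 4; 6 → 8 → 9; 7 → 5 → 3; 8 → 4 → 2; 9 → 1 → 6.
Collecting the images, φ ∘ ψ = [8 1 0 5 7 4 9 3 2 6].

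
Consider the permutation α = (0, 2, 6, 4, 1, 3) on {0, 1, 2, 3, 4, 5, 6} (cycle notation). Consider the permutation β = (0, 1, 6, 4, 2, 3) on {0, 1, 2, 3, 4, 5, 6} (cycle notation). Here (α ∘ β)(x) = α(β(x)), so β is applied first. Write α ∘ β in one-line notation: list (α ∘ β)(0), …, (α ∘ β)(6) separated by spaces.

3 4 0 2 6 5 1

(α ∘ β)(x) = α(β(x)). Computing each image: α(β(0)) = α(1) = 3, α(β(1)) = α(6) = 4, α(β(2)) = α(3) = 0, α(β(3)) = α(0) = 2, α(β(4)) = α(2) = 6, α(β(5)) = α(5) = 5, α(β(6)) = α(4) = 1.
Hence α ∘ β = [3 4 0 2 6 5 1].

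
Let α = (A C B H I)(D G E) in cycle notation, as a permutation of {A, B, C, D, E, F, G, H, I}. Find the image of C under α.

C appears in (A C B H I); the next entry (wrapping around) is B.

B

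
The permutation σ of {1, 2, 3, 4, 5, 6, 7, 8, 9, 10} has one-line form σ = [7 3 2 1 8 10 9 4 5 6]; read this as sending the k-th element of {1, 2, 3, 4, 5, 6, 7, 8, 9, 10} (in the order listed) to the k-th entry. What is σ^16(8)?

9

Tracing 8 → 4 → … returns to 8 after 6 steps, so 8 lies in a 6-cycle (1 7 9 5 8 4).
Powers repeat with period 6 on this cycle, and 16 mod 6 = 4, so σ^16(8) = σ^4(8).
Advancing 4 steps from 8: 8 → 4 → 1 → 7 → 9.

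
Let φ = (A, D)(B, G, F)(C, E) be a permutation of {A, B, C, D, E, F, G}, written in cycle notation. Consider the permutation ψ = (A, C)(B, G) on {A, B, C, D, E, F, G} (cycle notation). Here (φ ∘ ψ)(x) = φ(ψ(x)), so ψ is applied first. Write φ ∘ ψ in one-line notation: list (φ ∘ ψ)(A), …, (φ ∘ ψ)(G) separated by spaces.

E F D A C B G

For each element, apply ψ then φ: A → C → E; B → G → F; C → A → D; D → D → A; E → E → C; F → F → B; G → B → G.
So φ ∘ ψ in one-line form is E F D A C B G.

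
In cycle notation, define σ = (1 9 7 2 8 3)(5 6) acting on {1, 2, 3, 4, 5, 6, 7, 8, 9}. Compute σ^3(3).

3 lies in the 6-cycle (1 9 7 2 8 3).
Advancing 3 steps from 3: 3 → 1 → 9 → 7.

7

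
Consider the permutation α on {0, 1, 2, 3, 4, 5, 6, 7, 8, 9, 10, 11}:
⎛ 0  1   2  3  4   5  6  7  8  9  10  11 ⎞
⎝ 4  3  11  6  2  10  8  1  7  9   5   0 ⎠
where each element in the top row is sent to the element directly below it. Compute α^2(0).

Tracing 0 → 4 → … returns to 0 after 4 steps, so 0 lies in a 4-cycle (0, 4, 2, 11).
Stepping 2 places around the cycle: 0 → 4 → 2.

2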